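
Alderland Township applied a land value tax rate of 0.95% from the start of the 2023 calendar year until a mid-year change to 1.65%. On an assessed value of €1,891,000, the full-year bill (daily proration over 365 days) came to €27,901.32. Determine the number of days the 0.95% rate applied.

91 days

Let d = days at the first rate; then 365 − d days at the second rate.
€1,891,000 × [0.95%·d + 1.65%·(365−d)] / 365 = €27,901.32
Solving gives d = 91, so the new rate took effect on 2 April 2023.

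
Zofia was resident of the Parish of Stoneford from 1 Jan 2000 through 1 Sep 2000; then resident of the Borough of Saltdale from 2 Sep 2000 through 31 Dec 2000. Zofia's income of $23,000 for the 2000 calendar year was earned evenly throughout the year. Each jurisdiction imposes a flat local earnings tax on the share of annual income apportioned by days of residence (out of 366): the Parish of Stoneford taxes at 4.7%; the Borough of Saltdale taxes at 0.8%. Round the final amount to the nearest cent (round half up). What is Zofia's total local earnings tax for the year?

The Parish of Stoneford, 1 Jan – 1 Sep 2000: 245 days → $23,000 × 4.7% × 245/366 = $723.6202
The Borough of Saltdale, 2 Sep – 31 Dec 2000: 121 days → $23,000 × 0.8% × 121/366 = $60.8306
Total = $784.4508

$784.45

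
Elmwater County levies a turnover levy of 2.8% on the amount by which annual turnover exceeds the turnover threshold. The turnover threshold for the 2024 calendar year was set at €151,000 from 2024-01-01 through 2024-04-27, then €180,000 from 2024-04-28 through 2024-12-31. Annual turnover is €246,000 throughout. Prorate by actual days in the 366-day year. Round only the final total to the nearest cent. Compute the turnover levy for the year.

€2,109.79

2024-01-01 to 2024-04-27: 118 days, exemption €151,000 → (€246,000 − €151,000) × 2.8% × 118/366 = €857.5956
2024-04-28 to 2024-12-31: 248 days, exemption €180,000 → (€246,000 − €180,000) × 2.8% × 248/366 = €1,252.1967
Total = €2,109.7923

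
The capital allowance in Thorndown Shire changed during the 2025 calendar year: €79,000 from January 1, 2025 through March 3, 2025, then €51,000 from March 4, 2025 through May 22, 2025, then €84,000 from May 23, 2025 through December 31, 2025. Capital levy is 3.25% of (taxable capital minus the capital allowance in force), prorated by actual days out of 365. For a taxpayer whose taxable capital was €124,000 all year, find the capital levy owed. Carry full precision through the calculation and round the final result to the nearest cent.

€1,562.67

January 1 – March 3, 2025: 62 days, exemption €79,000 → (€124,000 − €79,000) × 3.25% × 62/365 = €248.4247
March 4 – May 22, 2025: 80 days, exemption €51,000 → (€124,000 − €51,000) × 3.25% × 80/365 = €520.0000
May 23 – December 31, 2025: 223 days, exemption €84,000 → (€124,000 − €84,000) × 3.25% × 223/365 = €794.2466
Total = €1,562.6712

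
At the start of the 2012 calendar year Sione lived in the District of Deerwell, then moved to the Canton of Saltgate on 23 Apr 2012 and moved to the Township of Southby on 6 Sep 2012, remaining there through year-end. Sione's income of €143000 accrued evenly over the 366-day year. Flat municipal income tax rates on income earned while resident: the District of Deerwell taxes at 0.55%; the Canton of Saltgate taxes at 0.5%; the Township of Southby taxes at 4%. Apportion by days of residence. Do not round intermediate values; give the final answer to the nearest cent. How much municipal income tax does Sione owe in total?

The District of Deerwell, 1 Jan – 22 Apr 2012: 113 days → €143000 × 0.55% × 113/366 = €242.8265
The Canton of Saltgate, 23 Apr – 5 Sep 2012: 136 days → €143000 × 0.5% × 136/366 = €265.6831
The Township of Southby, 6 Sep – 31 Dec 2012: 117 days → €143000 × 4% × 117/366 = €1828.5246
Total = €2337.0342

€2337.03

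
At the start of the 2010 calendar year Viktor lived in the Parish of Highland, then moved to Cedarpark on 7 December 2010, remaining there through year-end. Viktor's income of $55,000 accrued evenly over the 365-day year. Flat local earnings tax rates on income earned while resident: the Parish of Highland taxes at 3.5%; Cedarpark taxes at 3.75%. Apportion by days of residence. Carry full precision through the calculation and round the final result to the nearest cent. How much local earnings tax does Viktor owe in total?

$1,934.42

The Parish of Highland, 1 January – 6 December 2010: 340 days → $55,000 × 3.5% × 340/365 = $1,793.1507
Cedarpark, 7 December – 31 December 2010: 25 days → $55,000 × 3.75% × 25/365 = $141.2671
Total = $1,934.4178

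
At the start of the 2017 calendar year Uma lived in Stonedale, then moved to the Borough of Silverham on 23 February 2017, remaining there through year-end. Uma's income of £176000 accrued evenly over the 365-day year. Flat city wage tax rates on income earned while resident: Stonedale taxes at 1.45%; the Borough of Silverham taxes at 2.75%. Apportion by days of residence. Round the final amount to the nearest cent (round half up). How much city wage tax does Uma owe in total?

Stonedale, 1 January – 22 February 2017: 53 days → £176000 × 1.45% × 53/365 = £370.5644
The Borough of Silverham, 23 February – 31 December 2017: 312 days → £176000 × 2.75% × 312/365 = £4137.2055
Total = £4507.7699

£4507.77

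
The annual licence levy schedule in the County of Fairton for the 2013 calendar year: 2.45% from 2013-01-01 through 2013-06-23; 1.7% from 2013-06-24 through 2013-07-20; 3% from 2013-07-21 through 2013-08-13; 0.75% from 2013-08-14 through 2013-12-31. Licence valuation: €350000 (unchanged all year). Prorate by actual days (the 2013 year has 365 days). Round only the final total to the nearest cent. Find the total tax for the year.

€6225.21

2013-01-01 to 2013-06-23: 174 days at 2.45% → €350000 × 2.45% × 174/365 = €4087.8082
2013-06-24 to 2013-07-20: 27 days at 1.7% → €350000 × 1.7% × 27/365 = €440.1370
2013-07-21 to 2013-08-13: 24 days at 3% → €350000 × 3% × 24/365 = €690.4110
2013-08-14 to 2013-12-31: 140 days at 0.75% → €350000 × 0.75% × 140/365 = €1006.8493
Total = €6225.2055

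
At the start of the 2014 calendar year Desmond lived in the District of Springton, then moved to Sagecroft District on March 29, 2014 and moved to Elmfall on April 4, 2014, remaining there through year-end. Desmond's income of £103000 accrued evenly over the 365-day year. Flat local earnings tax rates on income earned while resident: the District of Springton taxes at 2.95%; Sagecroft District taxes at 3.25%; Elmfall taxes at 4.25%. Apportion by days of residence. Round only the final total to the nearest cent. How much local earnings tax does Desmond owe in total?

The District of Springton, January 1 – March 28, 2014: 87 days → £103000 × 2.95% × 87/365 = £724.2452
Sagecroft District, March 29 – April 3, 2014: 6 days → £103000 × 3.25% × 6/365 = £55.0274
Elmfall, April 4 – December 31, 2014: 272 days → £103000 × 4.25% × 272/365 = £3262.1370
Total = £4041.4096

£4041.41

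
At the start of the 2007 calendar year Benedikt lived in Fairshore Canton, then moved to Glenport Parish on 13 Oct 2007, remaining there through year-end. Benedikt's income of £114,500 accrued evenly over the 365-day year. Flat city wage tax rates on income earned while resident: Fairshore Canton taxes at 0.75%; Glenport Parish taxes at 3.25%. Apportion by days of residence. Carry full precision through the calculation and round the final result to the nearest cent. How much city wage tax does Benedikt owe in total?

Fairshore Canton, 1 Jan – 12 Oct 2007: 285 days → £114,500 × 0.75% × 285/365 = £670.5308
Glenport Parish, 13 Oct – 31 Dec 2007: 80 days → £114,500 × 3.25% × 80/365 = £815.6164
Total = £1,486.1473

£1,486.15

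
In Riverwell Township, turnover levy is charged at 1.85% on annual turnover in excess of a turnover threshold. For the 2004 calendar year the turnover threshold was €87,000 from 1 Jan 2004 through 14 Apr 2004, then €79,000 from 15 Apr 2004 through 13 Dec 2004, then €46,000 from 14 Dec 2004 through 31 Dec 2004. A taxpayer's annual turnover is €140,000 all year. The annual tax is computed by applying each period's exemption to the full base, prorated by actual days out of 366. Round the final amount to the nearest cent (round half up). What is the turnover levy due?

1 Jan – 14 Apr 2004: 105 days, exemption €87,000 → (€140,000 − €87,000) × 1.85% × 105/366 = €281.2910
15 Apr – 13 Dec 2004: 243 days, exemption €79,000 → (€140,000 − €79,000) × 1.85% × 243/366 = €749.2500
14 Dec – 31 Dec 2004: 18 days, exemption €46,000 → (€140,000 − €46,000) × 1.85% × 18/366 = €85.5246
Total = €1,116.0656

€1,116.07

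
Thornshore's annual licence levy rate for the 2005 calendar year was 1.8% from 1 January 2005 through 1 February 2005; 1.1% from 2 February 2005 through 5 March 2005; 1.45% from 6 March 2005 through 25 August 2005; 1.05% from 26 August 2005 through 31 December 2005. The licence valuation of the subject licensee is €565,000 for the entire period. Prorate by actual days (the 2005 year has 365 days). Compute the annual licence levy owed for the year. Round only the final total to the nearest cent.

€7,399.95

1 January – 1 February 2005: 32 days at 1.8% → €565,000 × 1.8% × 32/365 = €891.6164
2 February – 5 March 2005: 32 days at 1.1% → €565,000 × 1.1% × 32/365 = €544.8767
6 March – 25 August 2005: 173 days at 1.45% → €565,000 × 1.45% × 173/365 = €3,883.0205
26 August – 31 December 2005: 128 days at 1.05% → €565,000 × 1.05% × 128/365 = €2,080.4384
Total = €7,399.9521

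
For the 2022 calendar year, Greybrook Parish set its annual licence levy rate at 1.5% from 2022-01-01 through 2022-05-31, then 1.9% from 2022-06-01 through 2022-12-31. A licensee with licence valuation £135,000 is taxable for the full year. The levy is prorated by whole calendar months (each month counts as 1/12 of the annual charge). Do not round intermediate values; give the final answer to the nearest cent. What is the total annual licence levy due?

2022-01-01 to 2022-05-31: 5 months at 1.5% → £135,000 × 1.5% × 5/12 = £843.7500
2022-06-01 to 2022-12-31: 7 months at 1.9% → £135,000 × 1.9% × 7/12 = £1,496.2500
Total = £2,340.0000

£2,340.00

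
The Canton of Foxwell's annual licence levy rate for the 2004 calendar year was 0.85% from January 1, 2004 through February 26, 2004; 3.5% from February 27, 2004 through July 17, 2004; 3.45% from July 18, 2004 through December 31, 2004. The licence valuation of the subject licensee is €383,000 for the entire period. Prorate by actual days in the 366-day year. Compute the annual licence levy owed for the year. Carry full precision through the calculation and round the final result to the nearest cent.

€11,736.96

January 1 – February 26, 2004: 57 days at 0.85% → €383,000 × 0.85% × 57/366 = €507.0041
February 27 – July 17, 2004: 142 days at 3.5% → €383,000 × 3.5% × 142/366 = €5,200.8470
July 18 – December 31, 2004: 167 days at 3.45% → €383,000 × 3.45% × 167/366 = €6,029.1107
Total = €11,736.9617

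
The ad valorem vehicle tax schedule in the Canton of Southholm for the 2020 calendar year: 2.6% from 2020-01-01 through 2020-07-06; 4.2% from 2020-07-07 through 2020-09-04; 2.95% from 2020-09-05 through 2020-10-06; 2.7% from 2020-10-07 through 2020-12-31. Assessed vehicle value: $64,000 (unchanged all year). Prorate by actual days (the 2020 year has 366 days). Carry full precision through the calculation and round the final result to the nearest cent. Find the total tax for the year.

$1,866.49

2020-01-01 to 2020-07-06: 188 days at 2.6% → $64,000 × 2.6% × 188/366 = $854.7322
2020-07-07 to 2020-09-04: 60 days at 4.2% → $64,000 × 4.2% × 60/366 = $440.6557
2020-09-05 to 2020-10-06: 32 days at 2.95% → $64,000 × 2.95% × 32/366 = $165.0710
2020-10-07 to 2020-12-31: 86 days at 2.7% → $64,000 × 2.7% × 86/366 = $406.0328
Total = $1,866.4918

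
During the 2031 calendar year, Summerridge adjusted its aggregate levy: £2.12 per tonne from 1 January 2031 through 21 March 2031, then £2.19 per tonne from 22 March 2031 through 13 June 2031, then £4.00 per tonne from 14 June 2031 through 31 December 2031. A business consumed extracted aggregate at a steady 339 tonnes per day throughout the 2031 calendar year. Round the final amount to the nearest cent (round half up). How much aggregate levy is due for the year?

1 January – 21 March 2031: 80 days × 339 tonnes/day = 27,120 tonnes at £2.12/tonne → £57,494.40
22 March – 13 June 2031: 84 days × 339 tonnes/day = 28,476 tonnes at £2.19/tonne → £62,362.44
14 June – 31 December 2031: 201 days × 339 tonnes/day = 68,139 tonnes at £4.00/tonne → £272,556.00

£392,412.84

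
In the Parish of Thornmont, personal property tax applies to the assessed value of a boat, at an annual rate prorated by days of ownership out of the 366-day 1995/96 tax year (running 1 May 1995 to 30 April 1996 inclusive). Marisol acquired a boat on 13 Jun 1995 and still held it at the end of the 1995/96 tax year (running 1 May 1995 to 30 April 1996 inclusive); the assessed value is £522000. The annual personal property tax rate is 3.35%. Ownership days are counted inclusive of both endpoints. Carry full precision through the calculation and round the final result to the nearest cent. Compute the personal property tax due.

Days held (13 Jun 1995 – 30 Apr 1996): 323 out of 366
Tax = £522000 × 3.35% × 323/366 = £15432.5164

£15432.52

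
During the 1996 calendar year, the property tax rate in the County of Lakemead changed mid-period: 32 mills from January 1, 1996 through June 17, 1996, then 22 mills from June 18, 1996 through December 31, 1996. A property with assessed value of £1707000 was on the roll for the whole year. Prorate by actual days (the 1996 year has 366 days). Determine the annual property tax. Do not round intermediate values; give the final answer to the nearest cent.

£45436.05

January 1 – June 17, 1996: 169 days at 32 mills → £1707000 × 3.2% × 169/366 = £25222.5574
June 18 – December 31, 1996: 197 days at 22 mills → £1707000 × 2.2% × 197/366 = £20213.4918
Total = £45436.0492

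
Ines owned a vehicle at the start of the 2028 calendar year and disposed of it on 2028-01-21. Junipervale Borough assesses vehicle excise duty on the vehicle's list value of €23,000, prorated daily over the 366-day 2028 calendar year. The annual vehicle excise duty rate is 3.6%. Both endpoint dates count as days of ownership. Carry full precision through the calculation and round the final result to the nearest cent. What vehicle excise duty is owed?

Days held (2028-01-01 to 2028-01-21): 21 out of 366
Tax = €23,000 × 3.6% × 21/366 = €47.5082

€47.51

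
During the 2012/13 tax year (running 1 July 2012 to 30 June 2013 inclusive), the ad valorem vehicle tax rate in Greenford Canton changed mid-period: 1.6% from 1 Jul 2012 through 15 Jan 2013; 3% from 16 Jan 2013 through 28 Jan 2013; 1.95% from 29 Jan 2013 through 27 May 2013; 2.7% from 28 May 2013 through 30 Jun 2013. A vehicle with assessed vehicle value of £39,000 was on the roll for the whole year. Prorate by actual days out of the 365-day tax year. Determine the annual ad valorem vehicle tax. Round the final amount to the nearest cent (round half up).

1 Jul 2012 – 15 Jan 2013: 199 days at 1.6% → £39,000 × 1.6% × 199/365 = £340.2082
16 Jan – 28 Jan 2013: 13 days at 3% → £39,000 × 3% × 13/365 = £41.6712
29 Jan – 27 May 2013: 119 days at 1.95% → £39,000 × 1.95% × 119/365 = £247.9438
28 May – 30 Jun 2013: 34 days at 2.7% → £39,000 × 2.7% × 34/365 = £98.0877
Total = £727.9110

£727.91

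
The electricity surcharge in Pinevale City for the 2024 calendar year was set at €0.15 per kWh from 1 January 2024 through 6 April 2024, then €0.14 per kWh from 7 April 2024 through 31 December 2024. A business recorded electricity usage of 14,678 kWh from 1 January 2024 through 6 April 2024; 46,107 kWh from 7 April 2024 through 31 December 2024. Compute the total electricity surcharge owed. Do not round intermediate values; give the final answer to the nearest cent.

1 January – 6 April 2024: 14,678 kWh at €0.15/kWh → €2,201.70
7 April – 31 December 2024: 46,107 kWh at €0.14/kWh → €6,454.98

€8,656.68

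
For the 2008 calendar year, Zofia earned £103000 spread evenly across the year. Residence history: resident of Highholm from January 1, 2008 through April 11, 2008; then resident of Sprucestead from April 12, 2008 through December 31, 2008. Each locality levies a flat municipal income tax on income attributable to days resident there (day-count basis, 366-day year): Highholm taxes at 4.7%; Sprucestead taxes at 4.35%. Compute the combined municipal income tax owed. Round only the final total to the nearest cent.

£4580.97

Highholm, January 1 – April 11, 2008: 102 days → £103000 × 4.7% × 102/366 = £1349.1311
Sprucestead, April 12 – December 31, 2008: 264 days → £103000 × 4.35% × 264/366 = £3231.8361
Total = £4580.9672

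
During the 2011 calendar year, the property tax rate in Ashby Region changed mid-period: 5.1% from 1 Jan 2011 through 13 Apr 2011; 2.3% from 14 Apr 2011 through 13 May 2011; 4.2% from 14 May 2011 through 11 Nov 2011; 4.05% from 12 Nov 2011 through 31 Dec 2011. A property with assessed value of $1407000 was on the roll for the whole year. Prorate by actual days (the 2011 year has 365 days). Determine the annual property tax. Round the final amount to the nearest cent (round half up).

1 Jan – 13 Apr 2011: 103 days at 5.1% → $1407000 × 5.1% × 103/365 = $20249.2356
14 Apr – 13 May 2011: 30 days at 2.3% → $1407000 × 2.3% × 30/365 = $2659.8082
14 May – 11 Nov 2011: 182 days at 4.2% → $1407000 × 4.2% × 182/365 = $29466.0493
12 Nov – 31 Dec 2011: 50 days at 4.05% → $1407000 × 4.05% × 50/365 = $7805.9589
Total = $60181.0521

$60181.05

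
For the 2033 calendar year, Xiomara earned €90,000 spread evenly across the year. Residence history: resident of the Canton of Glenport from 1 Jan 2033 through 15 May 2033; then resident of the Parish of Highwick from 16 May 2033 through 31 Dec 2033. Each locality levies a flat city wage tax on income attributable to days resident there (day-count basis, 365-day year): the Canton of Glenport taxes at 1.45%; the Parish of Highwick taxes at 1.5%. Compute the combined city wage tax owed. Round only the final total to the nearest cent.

The Canton of Glenport, 1 Jan – 15 May 2033: 135 days → €90,000 × 1.45% × 135/365 = €482.6712
The Parish of Highwick, 16 May – 31 Dec 2033: 230 days → €90,000 × 1.5% × 230/365 = €850.6849
Total = €1,333.3562

€1,333.36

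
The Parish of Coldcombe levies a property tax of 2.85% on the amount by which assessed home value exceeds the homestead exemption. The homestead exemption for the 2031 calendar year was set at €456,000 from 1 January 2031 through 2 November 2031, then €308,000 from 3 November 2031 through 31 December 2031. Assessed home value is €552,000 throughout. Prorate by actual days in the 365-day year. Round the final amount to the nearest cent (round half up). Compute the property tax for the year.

€3,417.81

1 January – 2 November 2031: 306 days, exemption €456,000 → (€552,000 − €456,000) × 2.85% × 306/365 = €2,293.7425
3 November – 31 December 2031: 59 days, exemption €308,000 → (€552,000 − €308,000) × 2.85% × 59/365 = €1,124.0712
Total = €3,417.8137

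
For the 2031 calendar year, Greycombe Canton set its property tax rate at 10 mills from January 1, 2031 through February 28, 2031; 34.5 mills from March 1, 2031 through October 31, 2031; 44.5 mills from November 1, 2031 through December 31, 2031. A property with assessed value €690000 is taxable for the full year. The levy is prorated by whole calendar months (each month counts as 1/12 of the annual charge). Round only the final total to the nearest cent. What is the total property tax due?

January 1 – February 28, 2031: 2 months at 10 mills → €690000 × 1% × 2/12 = €1150.0000
March 1 – October 31, 2031: 8 months at 34.5 mills → €690000 × 3.45% × 8/12 = €15870.0000
November 1 – December 31, 2031: 2 months at 44.5 mills → €690000 × 4.45% × 2/12 = €5117.5000
Total = €22137.5000

€22137.50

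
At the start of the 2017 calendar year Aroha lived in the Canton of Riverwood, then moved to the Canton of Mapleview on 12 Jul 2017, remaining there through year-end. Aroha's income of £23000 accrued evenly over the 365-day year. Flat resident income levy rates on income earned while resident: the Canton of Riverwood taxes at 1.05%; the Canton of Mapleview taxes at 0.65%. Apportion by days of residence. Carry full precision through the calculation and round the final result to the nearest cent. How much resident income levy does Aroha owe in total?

£197.89

The Canton of Riverwood, 1 Jan – 11 Jul 2017: 192 days → £23000 × 1.05% × 192/365 = £127.0356
The Canton of Mapleview, 12 Jul – 31 Dec 2017: 173 days → £23000 × 0.65% × 173/365 = £70.8589
Total = £197.8945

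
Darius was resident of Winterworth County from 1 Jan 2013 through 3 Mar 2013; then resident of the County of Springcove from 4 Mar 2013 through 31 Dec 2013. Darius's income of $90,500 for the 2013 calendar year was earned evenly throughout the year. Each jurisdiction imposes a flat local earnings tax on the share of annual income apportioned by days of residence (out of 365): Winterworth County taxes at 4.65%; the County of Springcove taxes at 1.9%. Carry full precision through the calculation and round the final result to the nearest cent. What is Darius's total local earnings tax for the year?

$2,142.25

Winterworth County, 1 Jan – 3 Mar 2013: 62 days → $90,500 × 4.65% × 62/365 = $714.8260
The County of Springcove, 4 Mar – 31 Dec 2013: 303 days → $90,500 × 1.9% × 303/365 = $1,427.4205
Total = $2,142.2466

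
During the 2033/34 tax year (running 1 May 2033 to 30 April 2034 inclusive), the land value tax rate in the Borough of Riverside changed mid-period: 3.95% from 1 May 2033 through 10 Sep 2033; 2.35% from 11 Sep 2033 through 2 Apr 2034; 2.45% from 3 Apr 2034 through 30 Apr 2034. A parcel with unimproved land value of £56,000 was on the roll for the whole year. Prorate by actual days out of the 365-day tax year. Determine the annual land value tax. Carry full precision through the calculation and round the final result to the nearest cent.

1 May – 10 Sep 2033: 133 days at 3.95% → £56,000 × 3.95% × 133/365 = £806.0164
11 Sep 2033 – 2 Apr 2034: 204 days at 2.35% → £56,000 × 2.35% × 204/365 = £735.5178
3 Apr – 30 Apr 2034: 28 days at 2.45% → £56,000 × 2.45% × 28/365 = £105.2493
Total = £1,646.7836

£1,646.78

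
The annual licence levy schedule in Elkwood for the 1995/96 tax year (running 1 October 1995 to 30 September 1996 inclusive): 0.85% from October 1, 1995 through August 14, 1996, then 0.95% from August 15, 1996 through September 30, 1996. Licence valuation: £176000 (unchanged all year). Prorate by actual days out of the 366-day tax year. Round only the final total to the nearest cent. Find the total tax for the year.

£1518.60

October 1, 1995 – August 14, 1996: 319 days at 0.85% → £176000 × 0.85% × 319/366 = £1303.8907
August 15 – September 30, 1996: 47 days at 0.95% → £176000 × 0.95% × 47/366 = £214.7104
Total = £1518.6011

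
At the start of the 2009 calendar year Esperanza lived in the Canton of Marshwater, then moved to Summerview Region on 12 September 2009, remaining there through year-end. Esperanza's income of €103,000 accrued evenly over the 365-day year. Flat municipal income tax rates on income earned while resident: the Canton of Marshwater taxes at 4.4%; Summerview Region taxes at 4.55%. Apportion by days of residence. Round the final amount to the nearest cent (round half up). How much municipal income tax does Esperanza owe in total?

€4,578.98

The Canton of Marshwater, 1 January – 11 September 2009: 254 days → €103,000 × 4.4% × 254/365 = €3,153.7753
Summerview Region, 12 September – 31 December 2009: 111 days → €103,000 × 4.55% × 111/365 = €1,425.2096
Total = €4,578.9849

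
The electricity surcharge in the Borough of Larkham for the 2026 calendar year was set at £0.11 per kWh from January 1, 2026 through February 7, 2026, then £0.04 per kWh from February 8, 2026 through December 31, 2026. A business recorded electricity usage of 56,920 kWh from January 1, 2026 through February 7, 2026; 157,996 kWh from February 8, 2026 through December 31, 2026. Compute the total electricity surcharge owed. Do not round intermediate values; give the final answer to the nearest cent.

January 1 – February 7, 2026: 56,920 kWh at £0.11/kWh → £6,261.20
February 8 – December 31, 2026: 157,996 kWh at £0.04/kWh → £6,319.84

£12,581.04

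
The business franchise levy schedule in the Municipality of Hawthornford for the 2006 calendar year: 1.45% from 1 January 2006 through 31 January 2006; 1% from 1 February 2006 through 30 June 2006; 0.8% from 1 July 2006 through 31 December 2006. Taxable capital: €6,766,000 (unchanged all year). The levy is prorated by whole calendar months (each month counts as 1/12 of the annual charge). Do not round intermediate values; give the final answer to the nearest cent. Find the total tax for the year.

1 January – 31 January 2006: 1 month at 1.45% → €6,766,000 × 1.45% × 1/12 = €8,175.5833
1 February – 30 June 2006: 5 months at 1% → €6,766,000 × 1% × 5/12 = €28,191.6667
1 July – 31 December 2006: 6 months at 0.8% → €6,766,000 × 0.8% × 6/12 = €27,064.0000
Total = €63,431.2500

€63,431.25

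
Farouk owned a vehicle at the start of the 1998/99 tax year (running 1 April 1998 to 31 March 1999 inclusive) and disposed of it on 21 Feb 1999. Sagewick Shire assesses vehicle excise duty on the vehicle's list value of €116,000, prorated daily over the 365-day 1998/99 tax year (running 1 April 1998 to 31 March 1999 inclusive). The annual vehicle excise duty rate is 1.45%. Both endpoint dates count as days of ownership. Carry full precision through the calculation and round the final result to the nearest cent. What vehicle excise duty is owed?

€1,506.89

Days held (1 Apr 1998 – 21 Feb 1999): 327 out of 365
Tax = €116,000 × 1.45% × 327/365 = €1,506.8877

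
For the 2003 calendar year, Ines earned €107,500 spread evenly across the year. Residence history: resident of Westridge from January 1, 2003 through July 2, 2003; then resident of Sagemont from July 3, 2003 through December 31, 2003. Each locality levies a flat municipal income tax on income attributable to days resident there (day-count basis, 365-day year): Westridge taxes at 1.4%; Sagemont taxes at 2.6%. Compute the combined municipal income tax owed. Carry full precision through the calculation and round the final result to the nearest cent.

Westridge, January 1 – July 2, 2003: 183 days → €107,500 × 1.4% × 183/365 = €754.5616
Sagemont, July 3 – December 31, 2003: 182 days → €107,500 × 2.6% × 182/365 = €1,393.6712
Total = €2,148.2329

€2,148.23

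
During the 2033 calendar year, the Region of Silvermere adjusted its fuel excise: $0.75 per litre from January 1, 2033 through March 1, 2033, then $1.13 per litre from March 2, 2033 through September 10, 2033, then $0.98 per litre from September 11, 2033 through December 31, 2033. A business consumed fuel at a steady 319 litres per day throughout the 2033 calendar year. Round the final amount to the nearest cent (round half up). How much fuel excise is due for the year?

January 1 – March 1, 2033: 60 days × 319 litres/day = 19,140 litres at $0.75/litre → $14,355.00
March 2 – September 10, 2033: 193 days × 319 litres/day = 61,567 litres at $1.13/litre → $69,570.71
September 11 – December 31, 2033: 112 days × 319 litres/day = 35,728 litres at $0.98/litre → $35,013.44

$118,939.15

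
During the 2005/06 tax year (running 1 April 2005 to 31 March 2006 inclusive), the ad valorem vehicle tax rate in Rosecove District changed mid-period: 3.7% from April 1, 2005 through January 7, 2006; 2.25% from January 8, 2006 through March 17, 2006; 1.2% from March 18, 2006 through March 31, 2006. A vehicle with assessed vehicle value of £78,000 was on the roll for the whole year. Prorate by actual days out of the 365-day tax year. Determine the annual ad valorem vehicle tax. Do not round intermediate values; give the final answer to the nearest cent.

April 1, 2005 – January 7, 2006: 282 days at 3.7% → £78,000 × 3.7% × 282/365 = £2,229.7315
January 8 – March 17, 2006: 69 days at 2.25% → £78,000 × 2.25% × 69/365 = £331.7671
March 18 – March 31, 2006: 14 days at 1.2% → £78,000 × 1.2% × 14/365 = £35.9014
Total = £2,597.4000

£2,597.40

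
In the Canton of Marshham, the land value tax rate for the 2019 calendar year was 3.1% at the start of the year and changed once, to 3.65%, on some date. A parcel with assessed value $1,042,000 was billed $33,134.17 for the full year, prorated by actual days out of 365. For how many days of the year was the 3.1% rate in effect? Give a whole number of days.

312 days

Let d = days at the first rate; then 365 − d days at the second rate.
$1,042,000 × [3.1%·d + 3.65%·(365−d)] / 365 = $33,134.17
Solving gives d = 312, so the new rate took effect on 9 November 2019.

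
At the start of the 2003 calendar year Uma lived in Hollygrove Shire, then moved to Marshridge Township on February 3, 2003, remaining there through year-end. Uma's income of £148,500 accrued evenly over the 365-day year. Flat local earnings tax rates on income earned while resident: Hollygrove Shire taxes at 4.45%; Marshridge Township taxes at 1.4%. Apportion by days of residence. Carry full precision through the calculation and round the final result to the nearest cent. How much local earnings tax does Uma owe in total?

Hollygrove Shire, January 1 – February 2, 2003: 33 days → £148,500 × 4.45% × 33/365 = £597.4582
Marshridge Township, February 3 – December 31, 2003: 332 days → £148,500 × 1.4% × 332/365 = £1,891.0356
Total = £2,488.4938

£2,488.49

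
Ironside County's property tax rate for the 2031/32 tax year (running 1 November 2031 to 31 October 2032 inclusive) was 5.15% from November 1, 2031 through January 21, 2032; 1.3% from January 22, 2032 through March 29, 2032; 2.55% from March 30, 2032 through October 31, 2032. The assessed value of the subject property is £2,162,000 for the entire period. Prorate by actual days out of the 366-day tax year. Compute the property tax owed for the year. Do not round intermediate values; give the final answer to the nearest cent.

November 1, 2031 – January 21, 2032: 82 days at 5.15% → £2,162,000 × 5.15% × 82/366 = £24,945.6995
January 22 – March 29, 2032: 68 days at 1.3% → £2,162,000 × 1.3% × 68/366 = £5,221.8798
March 30 – October 31, 2032: 216 days at 2.55% → £2,162,000 × 2.55% × 216/366 = £32,536.3279
Total = £62,703.9071

£62,703.91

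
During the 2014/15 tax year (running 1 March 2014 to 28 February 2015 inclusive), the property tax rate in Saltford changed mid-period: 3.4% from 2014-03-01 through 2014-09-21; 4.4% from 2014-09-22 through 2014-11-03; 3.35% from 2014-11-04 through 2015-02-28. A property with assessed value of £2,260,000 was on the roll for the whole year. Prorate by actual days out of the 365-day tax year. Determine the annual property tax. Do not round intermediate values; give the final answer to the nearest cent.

2014-03-01 to 2014-09-21: 205 days at 3.4% → £2,260,000 × 3.4% × 205/365 = £43,156.7123
2014-09-22 to 2014-11-03: 43 days at 4.4% → £2,260,000 × 4.4% × 43/365 = £11,714.8493
2014-11-04 to 2015-02-28: 117 days at 3.35% → £2,260,000 × 3.35% × 117/365 = £24,268.6849
Total = £79,140.2466

£79,140.25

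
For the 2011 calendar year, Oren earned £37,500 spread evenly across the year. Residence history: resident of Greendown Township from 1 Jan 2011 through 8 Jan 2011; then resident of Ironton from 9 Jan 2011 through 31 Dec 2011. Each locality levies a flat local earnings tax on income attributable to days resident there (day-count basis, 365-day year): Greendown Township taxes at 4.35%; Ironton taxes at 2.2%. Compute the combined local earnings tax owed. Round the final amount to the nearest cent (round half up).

Greendown Township, 1 Jan – 8 Jan 2011: 8 days → £37,500 × 4.35% × 8/365 = £35.7534
Ironton, 9 Jan – 31 Dec 2011: 357 days → £37,500 × 2.2% × 357/365 = £806.9178
Total = £842.6712

£842.67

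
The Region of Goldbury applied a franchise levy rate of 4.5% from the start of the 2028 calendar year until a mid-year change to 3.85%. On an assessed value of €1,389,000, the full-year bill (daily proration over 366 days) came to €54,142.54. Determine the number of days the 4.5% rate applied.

Let d = days at the first rate; then 366 − d days at the second rate.
€1,389,000 × [4.5%·d + 3.85%·(366−d)] / 366 = €54,142.54
Solving gives d = 27, so the new rate took effect on 28 January 2028.

27 days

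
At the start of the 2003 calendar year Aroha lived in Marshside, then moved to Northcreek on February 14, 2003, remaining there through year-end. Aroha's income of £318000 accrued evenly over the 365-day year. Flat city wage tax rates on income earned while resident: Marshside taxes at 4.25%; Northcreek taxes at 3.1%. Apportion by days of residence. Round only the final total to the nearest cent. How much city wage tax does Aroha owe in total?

Marshside, January 1 – February 13, 2003: 44 days → £318000 × 4.25% × 44/365 = £1629.2055
Northcreek, February 14 – December 31, 2003: 321 days → £318000 × 3.1% × 321/365 = £8669.6384
Total = £10298.8438

£10298.84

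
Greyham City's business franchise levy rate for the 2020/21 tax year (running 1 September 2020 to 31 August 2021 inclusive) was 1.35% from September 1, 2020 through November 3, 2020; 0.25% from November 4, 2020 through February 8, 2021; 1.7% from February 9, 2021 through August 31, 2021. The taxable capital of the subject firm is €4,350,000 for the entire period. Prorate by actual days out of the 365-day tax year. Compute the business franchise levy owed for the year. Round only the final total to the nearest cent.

September 1 – November 3, 2020: 64 days at 1.35% → €4,350,000 × 1.35% × 64/365 = €10,296.9863
November 4, 2020 – February 8, 2021: 97 days at 0.25% → €4,350,000 × 0.25% × 97/365 = €2,890.0685
February 9 – August 31, 2021: 204 days at 1.7% → €4,350,000 × 1.7% × 204/365 = €41,330.9589
Total = €54,518.0137

€54,518.01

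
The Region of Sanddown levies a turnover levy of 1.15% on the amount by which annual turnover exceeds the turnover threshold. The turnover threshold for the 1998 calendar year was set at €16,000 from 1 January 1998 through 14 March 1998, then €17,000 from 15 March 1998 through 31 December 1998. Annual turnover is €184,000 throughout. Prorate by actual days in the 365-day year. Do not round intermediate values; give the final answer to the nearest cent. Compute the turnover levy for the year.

1 January – 14 March 1998: 73 days, exemption €16,000 → (€184,000 − €16,000) × 1.15% × 73/365 = €386.4000
15 March – 31 December 1998: 292 days, exemption €17,000 → (€184,000 − €17,000) × 1.15% × 292/365 = €1,536.4000
Total = €1,922.8000

€1,922.80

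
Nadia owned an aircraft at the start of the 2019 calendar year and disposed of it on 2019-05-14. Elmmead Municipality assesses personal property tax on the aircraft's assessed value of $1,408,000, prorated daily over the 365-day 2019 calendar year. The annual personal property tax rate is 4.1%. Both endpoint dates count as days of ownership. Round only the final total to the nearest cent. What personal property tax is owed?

$21,193.29

Days held (2019-01-01 to 2019-05-14): 134 out of 365
Tax = $1,408,000 × 4.1% × 134/365 = $21,193.2932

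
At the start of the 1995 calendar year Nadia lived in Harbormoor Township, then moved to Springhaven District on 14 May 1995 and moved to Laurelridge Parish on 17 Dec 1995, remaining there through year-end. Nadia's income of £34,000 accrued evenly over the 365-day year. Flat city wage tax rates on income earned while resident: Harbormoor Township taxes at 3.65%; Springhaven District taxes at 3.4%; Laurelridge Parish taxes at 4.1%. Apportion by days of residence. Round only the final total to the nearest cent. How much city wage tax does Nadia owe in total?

£1,196.75

Harbormoor Township, 1 Jan – 13 May 1995: 133 days → £34,000 × 3.65% × 133/365 = £452.2000
Springhaven District, 14 May – 16 Dec 1995: 217 days → £34,000 × 3.4% × 217/365 = £687.2658
Laurelridge Parish, 17 Dec – 31 Dec 1995: 15 days → £34,000 × 4.1% × 15/365 = £57.2877
Total = £1,196.7534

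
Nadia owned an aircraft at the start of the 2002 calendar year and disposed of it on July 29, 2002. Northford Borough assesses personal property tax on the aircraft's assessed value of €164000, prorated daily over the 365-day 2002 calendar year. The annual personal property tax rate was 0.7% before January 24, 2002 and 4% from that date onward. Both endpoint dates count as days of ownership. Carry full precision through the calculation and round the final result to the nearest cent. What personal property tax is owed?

€3433.22

January 1 – January 23, 2002: 23 days at 0.7% → €164000 × 0.7% × 23/365 = €72.3397
January 24 – July 29, 2002: 187 days at 4% → €164000 × 4% × 187/365 = €3360.8767
Total = €3433.2164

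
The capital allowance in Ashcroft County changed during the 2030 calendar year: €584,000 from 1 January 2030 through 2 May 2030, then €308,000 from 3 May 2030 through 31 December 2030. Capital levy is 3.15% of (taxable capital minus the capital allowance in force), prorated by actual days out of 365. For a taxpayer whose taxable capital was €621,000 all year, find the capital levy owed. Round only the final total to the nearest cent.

1 January – 2 May 2030: 122 days, exemption €584,000 → (€621,000 − €584,000) × 3.15% × 122/365 = €389.5644
3 May – 31 December 2030: 243 days, exemption €308,000 → (€621,000 − €308,000) × 3.15% × 243/365 = €6,563.9959
Total = €6,953.5603

€6,953.56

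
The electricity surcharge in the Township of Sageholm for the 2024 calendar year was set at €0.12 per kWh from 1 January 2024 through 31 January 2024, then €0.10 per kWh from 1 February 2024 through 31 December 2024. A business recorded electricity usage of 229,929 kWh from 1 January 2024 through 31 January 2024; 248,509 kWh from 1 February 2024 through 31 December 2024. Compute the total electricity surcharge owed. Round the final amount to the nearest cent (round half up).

1 January – 31 January 2024: 229,929 kWh at €0.12/kWh → €27,591.48
1 February – 31 December 2024: 248,509 kWh at €0.10/kWh → €24,850.90

€52,442.38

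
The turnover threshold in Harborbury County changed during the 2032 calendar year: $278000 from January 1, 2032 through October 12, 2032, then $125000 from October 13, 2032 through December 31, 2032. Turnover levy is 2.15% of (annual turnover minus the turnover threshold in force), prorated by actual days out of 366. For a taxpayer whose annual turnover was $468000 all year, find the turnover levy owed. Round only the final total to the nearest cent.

January 1 – October 12, 2032: 286 days, exemption $278000 → ($468000 − $278000) × 2.15% × 286/366 = $3192.1038
October 13 – December 31, 2032: 80 days, exemption $125000 → ($468000 − $125000) × 2.15% × 80/366 = $1611.9126
Total = $4804.0164

$4804.02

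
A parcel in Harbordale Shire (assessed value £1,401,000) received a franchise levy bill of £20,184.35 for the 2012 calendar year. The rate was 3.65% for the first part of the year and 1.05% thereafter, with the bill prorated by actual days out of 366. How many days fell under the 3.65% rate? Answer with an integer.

Let d = days at the first rate; then 366 − d days at the second rate.
£1,401,000 × [3.65%·d + 1.05%·(366−d)] / 366 = £20,184.35
Solving gives d = 55, so the new rate took effect on 25 February 2012.

55 days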